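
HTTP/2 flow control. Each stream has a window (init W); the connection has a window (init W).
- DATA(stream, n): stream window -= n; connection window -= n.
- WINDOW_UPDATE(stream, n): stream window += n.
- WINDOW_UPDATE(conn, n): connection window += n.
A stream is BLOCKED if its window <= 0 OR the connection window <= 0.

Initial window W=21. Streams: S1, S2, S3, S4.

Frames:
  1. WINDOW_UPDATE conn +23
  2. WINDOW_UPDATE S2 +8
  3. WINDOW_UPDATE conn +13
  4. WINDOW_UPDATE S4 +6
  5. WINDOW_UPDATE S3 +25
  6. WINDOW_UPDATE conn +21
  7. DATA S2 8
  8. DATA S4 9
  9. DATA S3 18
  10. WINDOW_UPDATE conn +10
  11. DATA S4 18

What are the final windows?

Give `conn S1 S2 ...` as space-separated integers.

Op 1: conn=44 S1=21 S2=21 S3=21 S4=21 blocked=[]
Op 2: conn=44 S1=21 S2=29 S3=21 S4=21 blocked=[]
Op 3: conn=57 S1=21 S2=29 S3=21 S4=21 blocked=[]
Op 4: conn=57 S1=21 S2=29 S3=21 S4=27 blocked=[]
Op 5: conn=57 S1=21 S2=29 S3=46 S4=27 blocked=[]
Op 6: conn=78 S1=21 S2=29 S3=46 S4=27 blocked=[]
Op 7: conn=70 S1=21 S2=21 S3=46 S4=27 blocked=[]
Op 8: conn=61 S1=21 S2=21 S3=46 S4=18 blocked=[]
Op 9: conn=43 S1=21 S2=21 S3=28 S4=18 blocked=[]
Op 10: conn=53 S1=21 S2=21 S3=28 S4=18 blocked=[]
Op 11: conn=35 S1=21 S2=21 S3=28 S4=0 blocked=[4]

Answer: 35 21 21 28 0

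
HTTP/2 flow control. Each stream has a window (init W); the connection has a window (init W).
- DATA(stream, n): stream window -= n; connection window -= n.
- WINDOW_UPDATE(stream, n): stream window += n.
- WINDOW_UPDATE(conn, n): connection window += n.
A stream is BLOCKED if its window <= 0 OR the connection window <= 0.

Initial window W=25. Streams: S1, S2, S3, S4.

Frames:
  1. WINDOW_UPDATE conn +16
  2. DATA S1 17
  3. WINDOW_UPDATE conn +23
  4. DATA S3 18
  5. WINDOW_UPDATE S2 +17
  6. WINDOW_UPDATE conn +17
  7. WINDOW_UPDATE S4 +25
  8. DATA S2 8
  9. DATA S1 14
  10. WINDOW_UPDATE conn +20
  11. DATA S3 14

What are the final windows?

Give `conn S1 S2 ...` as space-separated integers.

Op 1: conn=41 S1=25 S2=25 S3=25 S4=25 blocked=[]
Op 2: conn=24 S1=8 S2=25 S3=25 S4=25 blocked=[]
Op 3: conn=47 S1=8 S2=25 S3=25 S4=25 blocked=[]
Op 4: conn=29 S1=8 S2=25 S3=7 S4=25 blocked=[]
Op 5: conn=29 S1=8 S2=42 S3=7 S4=25 blocked=[]
Op 6: conn=46 S1=8 S2=42 S3=7 S4=25 blocked=[]
Op 7: conn=46 S1=8 S2=42 S3=7 S4=50 blocked=[]
Op 8: conn=38 S1=8 S2=34 S3=7 S4=50 blocked=[]
Op 9: conn=24 S1=-6 S2=34 S3=7 S4=50 blocked=[1]
Op 10: conn=44 S1=-6 S2=34 S3=7 S4=50 blocked=[1]
Op 11: conn=30 S1=-6 S2=34 S3=-7 S4=50 blocked=[1, 3]

Answer: 30 -6 34 -7 50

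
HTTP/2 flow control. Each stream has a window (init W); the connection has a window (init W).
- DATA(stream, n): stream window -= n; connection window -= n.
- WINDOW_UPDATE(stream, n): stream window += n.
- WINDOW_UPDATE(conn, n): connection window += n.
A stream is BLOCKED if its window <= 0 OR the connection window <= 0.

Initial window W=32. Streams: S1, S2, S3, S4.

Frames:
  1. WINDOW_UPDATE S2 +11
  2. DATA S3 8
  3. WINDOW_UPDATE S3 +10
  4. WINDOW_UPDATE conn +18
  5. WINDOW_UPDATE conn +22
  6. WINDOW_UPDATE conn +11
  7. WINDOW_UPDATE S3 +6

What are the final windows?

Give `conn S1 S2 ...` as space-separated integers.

Answer: 75 32 43 40 32

Derivation:
Op 1: conn=32 S1=32 S2=43 S3=32 S4=32 blocked=[]
Op 2: conn=24 S1=32 S2=43 S3=24 S4=32 blocked=[]
Op 3: conn=24 S1=32 S2=43 S3=34 S4=32 blocked=[]
Op 4: conn=42 S1=32 S2=43 S3=34 S4=32 blocked=[]
Op 5: conn=64 S1=32 S2=43 S3=34 S4=32 blocked=[]
Op 6: conn=75 S1=32 S2=43 S3=34 S4=32 blocked=[]
Op 7: conn=75 S1=32 S2=43 S3=40 S4=32 blocked=[]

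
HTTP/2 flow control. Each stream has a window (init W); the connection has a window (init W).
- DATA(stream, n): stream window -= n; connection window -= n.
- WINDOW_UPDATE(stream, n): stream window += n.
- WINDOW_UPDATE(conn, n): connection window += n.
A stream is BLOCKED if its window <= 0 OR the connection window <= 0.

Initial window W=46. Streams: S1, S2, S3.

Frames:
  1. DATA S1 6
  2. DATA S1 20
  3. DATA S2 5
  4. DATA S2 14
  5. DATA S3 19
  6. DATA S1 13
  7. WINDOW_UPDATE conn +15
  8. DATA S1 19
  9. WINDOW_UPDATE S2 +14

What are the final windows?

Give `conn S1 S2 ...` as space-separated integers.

Op 1: conn=40 S1=40 S2=46 S3=46 blocked=[]
Op 2: conn=20 S1=20 S2=46 S3=46 blocked=[]
Op 3: conn=15 S1=20 S2=41 S3=46 blocked=[]
Op 4: conn=1 S1=20 S2=27 S3=46 blocked=[]
Op 5: conn=-18 S1=20 S2=27 S3=27 blocked=[1, 2, 3]
Op 6: conn=-31 S1=7 S2=27 S3=27 blocked=[1, 2, 3]
Op 7: conn=-16 S1=7 S2=27 S3=27 blocked=[1, 2, 3]
Op 8: conn=-35 S1=-12 S2=27 S3=27 blocked=[1, 2, 3]
Op 9: conn=-35 S1=-12 S2=41 S3=27 blocked=[1, 2, 3]

Answer: -35 -12 41 27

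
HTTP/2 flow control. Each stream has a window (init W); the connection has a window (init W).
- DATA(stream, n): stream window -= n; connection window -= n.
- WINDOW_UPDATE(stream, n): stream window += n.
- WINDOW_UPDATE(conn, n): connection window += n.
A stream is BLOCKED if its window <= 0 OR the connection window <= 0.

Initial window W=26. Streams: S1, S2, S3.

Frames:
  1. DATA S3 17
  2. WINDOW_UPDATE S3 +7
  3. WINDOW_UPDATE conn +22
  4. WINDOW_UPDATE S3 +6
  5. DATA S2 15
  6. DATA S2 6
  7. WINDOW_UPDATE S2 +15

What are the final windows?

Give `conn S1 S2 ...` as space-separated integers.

Answer: 10 26 20 22

Derivation:
Op 1: conn=9 S1=26 S2=26 S3=9 blocked=[]
Op 2: conn=9 S1=26 S2=26 S3=16 blocked=[]
Op 3: conn=31 S1=26 S2=26 S3=16 blocked=[]
Op 4: conn=31 S1=26 S2=26 S3=22 blocked=[]
Op 5: conn=16 S1=26 S2=11 S3=22 blocked=[]
Op 6: conn=10 S1=26 S2=5 S3=22 blocked=[]
Op 7: conn=10 S1=26 S2=20 S3=22 blocked=[]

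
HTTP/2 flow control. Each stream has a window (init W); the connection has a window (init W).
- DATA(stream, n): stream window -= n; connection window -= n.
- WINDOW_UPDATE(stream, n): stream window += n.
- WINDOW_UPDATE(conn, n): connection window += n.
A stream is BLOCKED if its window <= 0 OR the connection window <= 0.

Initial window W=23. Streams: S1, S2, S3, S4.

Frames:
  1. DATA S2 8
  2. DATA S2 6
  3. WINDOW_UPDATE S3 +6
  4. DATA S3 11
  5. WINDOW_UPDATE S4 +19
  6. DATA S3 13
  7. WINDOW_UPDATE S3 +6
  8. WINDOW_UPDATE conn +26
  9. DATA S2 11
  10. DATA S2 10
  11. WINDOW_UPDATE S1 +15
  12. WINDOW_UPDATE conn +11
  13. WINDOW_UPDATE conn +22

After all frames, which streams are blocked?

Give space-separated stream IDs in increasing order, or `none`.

Op 1: conn=15 S1=23 S2=15 S3=23 S4=23 blocked=[]
Op 2: conn=9 S1=23 S2=9 S3=23 S4=23 blocked=[]
Op 3: conn=9 S1=23 S2=9 S3=29 S4=23 blocked=[]
Op 4: conn=-2 S1=23 S2=9 S3=18 S4=23 blocked=[1, 2, 3, 4]
Op 5: conn=-2 S1=23 S2=9 S3=18 S4=42 blocked=[1, 2, 3, 4]
Op 6: conn=-15 S1=23 S2=9 S3=5 S4=42 blocked=[1, 2, 3, 4]
Op 7: conn=-15 S1=23 S2=9 S3=11 S4=42 blocked=[1, 2, 3, 4]
Op 8: conn=11 S1=23 S2=9 S3=11 S4=42 blocked=[]
Op 9: conn=0 S1=23 S2=-2 S3=11 S4=42 blocked=[1, 2, 3, 4]
Op 10: conn=-10 S1=23 S2=-12 S3=11 S4=42 blocked=[1, 2, 3, 4]
Op 11: conn=-10 S1=38 S2=-12 S3=11 S4=42 blocked=[1, 2, 3, 4]
Op 12: conn=1 S1=38 S2=-12 S3=11 S4=42 blocked=[2]
Op 13: conn=23 S1=38 S2=-12 S3=11 S4=42 blocked=[2]

Answer: S2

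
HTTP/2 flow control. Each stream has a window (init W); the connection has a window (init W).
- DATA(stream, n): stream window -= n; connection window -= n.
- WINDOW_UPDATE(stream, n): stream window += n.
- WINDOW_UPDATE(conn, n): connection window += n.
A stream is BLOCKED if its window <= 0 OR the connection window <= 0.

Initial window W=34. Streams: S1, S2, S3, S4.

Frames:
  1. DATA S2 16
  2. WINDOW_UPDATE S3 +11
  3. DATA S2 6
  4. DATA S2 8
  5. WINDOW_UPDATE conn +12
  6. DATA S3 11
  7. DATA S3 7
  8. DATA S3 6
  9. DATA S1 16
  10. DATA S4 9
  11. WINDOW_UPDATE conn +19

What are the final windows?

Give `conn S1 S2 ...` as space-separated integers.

Answer: -14 18 4 21 25

Derivation:
Op 1: conn=18 S1=34 S2=18 S3=34 S4=34 blocked=[]
Op 2: conn=18 S1=34 S2=18 S3=45 S4=34 blocked=[]
Op 3: conn=12 S1=34 S2=12 S3=45 S4=34 blocked=[]
Op 4: conn=4 S1=34 S2=4 S3=45 S4=34 blocked=[]
Op 5: conn=16 S1=34 S2=4 S3=45 S4=34 blocked=[]
Op 6: conn=5 S1=34 S2=4 S3=34 S4=34 blocked=[]
Op 7: conn=-2 S1=34 S2=4 S3=27 S4=34 blocked=[1, 2, 3, 4]
Op 8: conn=-8 S1=34 S2=4 S3=21 S4=34 blocked=[1, 2, 3, 4]
Op 9: conn=-24 S1=18 S2=4 S3=21 S4=34 blocked=[1, 2, 3, 4]
Op 10: conn=-33 S1=18 S2=4 S3=21 S4=25 blocked=[1, 2, 3, 4]
Op 11: conn=-14 S1=18 S2=4 S3=21 S4=25 blocked=[1, 2, 3, 4]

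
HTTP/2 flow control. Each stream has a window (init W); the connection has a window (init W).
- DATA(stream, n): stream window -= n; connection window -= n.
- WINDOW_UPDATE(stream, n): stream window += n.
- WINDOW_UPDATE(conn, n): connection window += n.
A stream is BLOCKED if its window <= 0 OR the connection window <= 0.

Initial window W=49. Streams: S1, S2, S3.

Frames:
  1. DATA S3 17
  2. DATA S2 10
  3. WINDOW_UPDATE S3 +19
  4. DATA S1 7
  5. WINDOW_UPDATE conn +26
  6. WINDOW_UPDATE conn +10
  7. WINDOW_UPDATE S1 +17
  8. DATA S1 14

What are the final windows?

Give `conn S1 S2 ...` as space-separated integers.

Answer: 37 45 39 51

Derivation:
Op 1: conn=32 S1=49 S2=49 S3=32 blocked=[]
Op 2: conn=22 S1=49 S2=39 S3=32 blocked=[]
Op 3: conn=22 S1=49 S2=39 S3=51 blocked=[]
Op 4: conn=15 S1=42 S2=39 S3=51 blocked=[]
Op 5: conn=41 S1=42 S2=39 S3=51 blocked=[]
Op 6: conn=51 S1=42 S2=39 S3=51 blocked=[]
Op 7: conn=51 S1=59 S2=39 S3=51 blocked=[]
Op 8: conn=37 S1=45 S2=39 S3=51 blocked=[]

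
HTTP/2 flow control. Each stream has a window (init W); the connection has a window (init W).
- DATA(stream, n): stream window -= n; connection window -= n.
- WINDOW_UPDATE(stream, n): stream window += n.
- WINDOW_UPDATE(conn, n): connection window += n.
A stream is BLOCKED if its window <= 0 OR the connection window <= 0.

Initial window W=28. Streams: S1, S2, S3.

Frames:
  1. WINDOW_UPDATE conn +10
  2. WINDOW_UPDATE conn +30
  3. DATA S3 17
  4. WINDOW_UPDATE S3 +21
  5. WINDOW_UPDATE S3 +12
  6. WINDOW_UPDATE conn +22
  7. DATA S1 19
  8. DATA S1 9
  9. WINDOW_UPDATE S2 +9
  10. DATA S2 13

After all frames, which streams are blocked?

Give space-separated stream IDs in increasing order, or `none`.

Answer: S1

Derivation:
Op 1: conn=38 S1=28 S2=28 S3=28 blocked=[]
Op 2: conn=68 S1=28 S2=28 S3=28 blocked=[]
Op 3: conn=51 S1=28 S2=28 S3=11 blocked=[]
Op 4: conn=51 S1=28 S2=28 S3=32 blocked=[]
Op 5: conn=51 S1=28 S2=28 S3=44 blocked=[]
Op 6: conn=73 S1=28 S2=28 S3=44 blocked=[]
Op 7: conn=54 S1=9 S2=28 S3=44 blocked=[]
Op 8: conn=45 S1=0 S2=28 S3=44 blocked=[1]
Op 9: conn=45 S1=0 S2=37 S3=44 blocked=[1]
Op 10: conn=32 S1=0 S2=24 S3=44 blocked=[1]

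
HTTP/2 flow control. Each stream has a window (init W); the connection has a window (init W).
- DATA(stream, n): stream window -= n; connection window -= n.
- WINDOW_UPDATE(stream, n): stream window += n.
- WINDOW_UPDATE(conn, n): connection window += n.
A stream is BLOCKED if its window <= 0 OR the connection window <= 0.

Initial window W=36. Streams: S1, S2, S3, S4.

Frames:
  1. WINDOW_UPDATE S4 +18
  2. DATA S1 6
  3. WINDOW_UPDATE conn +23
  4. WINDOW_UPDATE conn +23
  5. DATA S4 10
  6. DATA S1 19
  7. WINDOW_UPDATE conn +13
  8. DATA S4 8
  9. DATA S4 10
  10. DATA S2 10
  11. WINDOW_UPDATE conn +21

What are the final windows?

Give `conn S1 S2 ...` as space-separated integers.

Answer: 53 11 26 36 26

Derivation:
Op 1: conn=36 S1=36 S2=36 S3=36 S4=54 blocked=[]
Op 2: conn=30 S1=30 S2=36 S3=36 S4=54 blocked=[]
Op 3: conn=53 S1=30 S2=36 S3=36 S4=54 blocked=[]
Op 4: conn=76 S1=30 S2=36 S3=36 S4=54 blocked=[]
Op 5: conn=66 S1=30 S2=36 S3=36 S4=44 blocked=[]
Op 6: conn=47 S1=11 S2=36 S3=36 S4=44 blocked=[]
Op 7: conn=60 S1=11 S2=36 S3=36 S4=44 blocked=[]
Op 8: conn=52 S1=11 S2=36 S3=36 S4=36 blocked=[]
Op 9: conn=42 S1=11 S2=36 S3=36 S4=26 blocked=[]
Op 10: conn=32 S1=11 S2=26 S3=36 S4=26 blocked=[]
Op 11: conn=53 S1=11 S2=26 S3=36 S4=26 blocked=[]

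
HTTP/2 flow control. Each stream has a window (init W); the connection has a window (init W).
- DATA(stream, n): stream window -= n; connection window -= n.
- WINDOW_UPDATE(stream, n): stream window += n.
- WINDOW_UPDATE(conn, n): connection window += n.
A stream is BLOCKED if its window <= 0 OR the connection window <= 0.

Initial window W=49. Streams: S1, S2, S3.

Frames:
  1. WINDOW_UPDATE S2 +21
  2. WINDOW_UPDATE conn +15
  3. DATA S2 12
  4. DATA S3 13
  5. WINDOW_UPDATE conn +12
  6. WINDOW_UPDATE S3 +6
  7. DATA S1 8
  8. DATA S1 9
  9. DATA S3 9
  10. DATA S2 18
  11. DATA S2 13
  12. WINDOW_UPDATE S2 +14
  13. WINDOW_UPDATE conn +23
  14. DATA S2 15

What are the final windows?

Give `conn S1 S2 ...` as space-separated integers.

Op 1: conn=49 S1=49 S2=70 S3=49 blocked=[]
Op 2: conn=64 S1=49 S2=70 S3=49 blocked=[]
Op 3: conn=52 S1=49 S2=58 S3=49 blocked=[]
Op 4: conn=39 S1=49 S2=58 S3=36 blocked=[]
Op 5: conn=51 S1=49 S2=58 S3=36 blocked=[]
Op 6: conn=51 S1=49 S2=58 S3=42 blocked=[]
Op 7: conn=43 S1=41 S2=58 S3=42 blocked=[]
Op 8: conn=34 S1=32 S2=58 S3=42 blocked=[]
Op 9: conn=25 S1=32 S2=58 S3=33 blocked=[]
Op 10: conn=7 S1=32 S2=40 S3=33 blocked=[]
Op 11: conn=-6 S1=32 S2=27 S3=33 blocked=[1, 2, 3]
Op 12: conn=-6 S1=32 S2=41 S3=33 blocked=[1, 2, 3]
Op 13: conn=17 S1=32 S2=41 S3=33 blocked=[]
Op 14: conn=2 S1=32 S2=26 S3=33 blocked=[]

Answer: 2 32 26 33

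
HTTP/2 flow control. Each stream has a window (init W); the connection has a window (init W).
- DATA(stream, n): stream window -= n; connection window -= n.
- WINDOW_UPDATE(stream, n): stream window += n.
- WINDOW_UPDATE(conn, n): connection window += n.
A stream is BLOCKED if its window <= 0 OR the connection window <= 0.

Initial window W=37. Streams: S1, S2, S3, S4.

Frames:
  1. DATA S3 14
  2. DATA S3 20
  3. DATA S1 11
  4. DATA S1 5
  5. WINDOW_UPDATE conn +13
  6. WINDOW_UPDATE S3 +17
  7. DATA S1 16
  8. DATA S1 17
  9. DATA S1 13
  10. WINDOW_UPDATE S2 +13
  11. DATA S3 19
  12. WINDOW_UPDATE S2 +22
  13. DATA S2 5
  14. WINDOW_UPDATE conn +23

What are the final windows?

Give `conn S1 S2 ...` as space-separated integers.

Op 1: conn=23 S1=37 S2=37 S3=23 S4=37 blocked=[]
Op 2: conn=3 S1=37 S2=37 S3=3 S4=37 blocked=[]
Op 3: conn=-8 S1=26 S2=37 S3=3 S4=37 blocked=[1, 2, 3, 4]
Op 4: conn=-13 S1=21 S2=37 S3=3 S4=37 blocked=[1, 2, 3, 4]
Op 5: conn=0 S1=21 S2=37 S3=3 S4=37 blocked=[1, 2, 3, 4]
Op 6: conn=0 S1=21 S2=37 S3=20 S4=37 blocked=[1, 2, 3, 4]
Op 7: conn=-16 S1=5 S2=37 S3=20 S4=37 blocked=[1, 2, 3, 4]
Op 8: conn=-33 S1=-12 S2=37 S3=20 S4=37 blocked=[1, 2, 3, 4]
Op 9: conn=-46 S1=-25 S2=37 S3=20 S4=37 blocked=[1, 2, 3, 4]
Op 10: conn=-46 S1=-25 S2=50 S3=20 S4=37 blocked=[1, 2, 3, 4]
Op 11: conn=-65 S1=-25 S2=50 S3=1 S4=37 blocked=[1, 2, 3, 4]
Op 12: conn=-65 S1=-25 S2=72 S3=1 S4=37 blocked=[1, 2, 3, 4]
Op 13: conn=-70 S1=-25 S2=67 S3=1 S4=37 blocked=[1, 2, 3, 4]
Op 14: conn=-47 S1=-25 S2=67 S3=1 S4=37 blocked=[1, 2, 3, 4]

Answer: -47 -25 67 1 37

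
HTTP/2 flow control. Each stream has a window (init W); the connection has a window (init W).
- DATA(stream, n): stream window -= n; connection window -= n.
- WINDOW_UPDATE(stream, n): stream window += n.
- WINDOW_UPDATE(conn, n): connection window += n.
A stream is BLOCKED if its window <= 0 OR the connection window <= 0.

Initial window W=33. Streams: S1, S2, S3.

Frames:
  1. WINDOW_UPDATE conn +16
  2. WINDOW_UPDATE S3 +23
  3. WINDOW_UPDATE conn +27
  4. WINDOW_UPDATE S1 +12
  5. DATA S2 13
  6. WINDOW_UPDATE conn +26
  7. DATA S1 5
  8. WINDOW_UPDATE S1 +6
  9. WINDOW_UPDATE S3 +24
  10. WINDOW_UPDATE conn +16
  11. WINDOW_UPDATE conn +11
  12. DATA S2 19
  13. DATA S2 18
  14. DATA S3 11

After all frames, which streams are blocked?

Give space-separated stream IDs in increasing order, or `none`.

Op 1: conn=49 S1=33 S2=33 S3=33 blocked=[]
Op 2: conn=49 S1=33 S2=33 S3=56 blocked=[]
Op 3: conn=76 S1=33 S2=33 S3=56 blocked=[]
Op 4: conn=76 S1=45 S2=33 S3=56 blocked=[]
Op 5: conn=63 S1=45 S2=20 S3=56 blocked=[]
Op 6: conn=89 S1=45 S2=20 S3=56 blocked=[]
Op 7: conn=84 S1=40 S2=20 S3=56 blocked=[]
Op 8: conn=84 S1=46 S2=20 S3=56 blocked=[]
Op 9: conn=84 S1=46 S2=20 S3=80 blocked=[]
Op 10: conn=100 S1=46 S2=20 S3=80 blocked=[]
Op 11: conn=111 S1=46 S2=20 S3=80 blocked=[]
Op 12: conn=92 S1=46 S2=1 S3=80 blocked=[]
Op 13: conn=74 S1=46 S2=-17 S3=80 blocked=[2]
Op 14: conn=63 S1=46 S2=-17 S3=69 blocked=[2]

Answer: S2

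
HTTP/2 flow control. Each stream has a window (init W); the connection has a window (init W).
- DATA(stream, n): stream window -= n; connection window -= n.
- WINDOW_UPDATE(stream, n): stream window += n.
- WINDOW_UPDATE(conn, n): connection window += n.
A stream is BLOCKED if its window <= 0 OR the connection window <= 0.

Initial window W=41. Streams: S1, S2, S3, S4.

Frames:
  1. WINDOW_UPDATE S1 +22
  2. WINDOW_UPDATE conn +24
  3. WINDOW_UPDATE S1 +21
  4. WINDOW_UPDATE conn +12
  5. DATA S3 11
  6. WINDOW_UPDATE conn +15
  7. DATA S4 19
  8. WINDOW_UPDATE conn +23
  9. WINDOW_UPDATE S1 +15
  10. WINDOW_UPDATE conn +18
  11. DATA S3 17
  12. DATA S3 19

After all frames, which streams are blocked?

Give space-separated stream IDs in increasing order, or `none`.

Op 1: conn=41 S1=63 S2=41 S3=41 S4=41 blocked=[]
Op 2: conn=65 S1=63 S2=41 S3=41 S4=41 blocked=[]
Op 3: conn=65 S1=84 S2=41 S3=41 S4=41 blocked=[]
Op 4: conn=77 S1=84 S2=41 S3=41 S4=41 blocked=[]
Op 5: conn=66 S1=84 S2=41 S3=30 S4=41 blocked=[]
Op 6: conn=81 S1=84 S2=41 S3=30 S4=41 blocked=[]
Op 7: conn=62 S1=84 S2=41 S3=30 S4=22 blocked=[]
Op 8: conn=85 S1=84 S2=41 S3=30 S4=22 blocked=[]
Op 9: conn=85 S1=99 S2=41 S3=30 S4=22 blocked=[]
Op 10: conn=103 S1=99 S2=41 S3=30 S4=22 blocked=[]
Op 11: conn=86 S1=99 S2=41 S3=13 S4=22 blocked=[]
Op 12: conn=67 S1=99 S2=41 S3=-6 S4=22 blocked=[3]

Answer: S3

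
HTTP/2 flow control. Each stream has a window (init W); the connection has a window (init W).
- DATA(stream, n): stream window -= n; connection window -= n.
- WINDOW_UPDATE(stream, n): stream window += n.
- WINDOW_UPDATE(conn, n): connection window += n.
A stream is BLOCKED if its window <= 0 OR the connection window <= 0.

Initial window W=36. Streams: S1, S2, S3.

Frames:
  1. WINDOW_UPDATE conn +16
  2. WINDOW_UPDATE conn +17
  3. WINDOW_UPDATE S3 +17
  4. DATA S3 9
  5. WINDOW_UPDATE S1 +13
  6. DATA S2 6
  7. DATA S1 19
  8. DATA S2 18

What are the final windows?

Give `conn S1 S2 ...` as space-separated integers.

Op 1: conn=52 S1=36 S2=36 S3=36 blocked=[]
Op 2: conn=69 S1=36 S2=36 S3=36 blocked=[]
Op 3: conn=69 S1=36 S2=36 S3=53 blocked=[]
Op 4: conn=60 S1=36 S2=36 S3=44 blocked=[]
Op 5: conn=60 S1=49 S2=36 S3=44 blocked=[]
Op 6: conn=54 S1=49 S2=30 S3=44 blocked=[]
Op 7: conn=35 S1=30 S2=30 S3=44 blocked=[]
Op 8: conn=17 S1=30 S2=12 S3=44 blocked=[]

Answer: 17 30 12 44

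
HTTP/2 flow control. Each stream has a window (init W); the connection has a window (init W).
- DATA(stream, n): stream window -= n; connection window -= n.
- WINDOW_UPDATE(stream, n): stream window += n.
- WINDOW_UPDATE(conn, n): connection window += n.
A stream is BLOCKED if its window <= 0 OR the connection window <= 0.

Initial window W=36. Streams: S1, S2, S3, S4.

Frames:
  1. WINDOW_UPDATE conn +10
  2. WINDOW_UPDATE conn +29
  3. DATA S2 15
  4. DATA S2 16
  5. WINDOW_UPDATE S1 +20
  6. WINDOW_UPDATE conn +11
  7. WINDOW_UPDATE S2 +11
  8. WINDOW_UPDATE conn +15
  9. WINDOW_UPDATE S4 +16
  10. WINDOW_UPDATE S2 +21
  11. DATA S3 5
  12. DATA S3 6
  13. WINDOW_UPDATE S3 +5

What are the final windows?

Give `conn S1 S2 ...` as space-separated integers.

Answer: 59 56 37 30 52

Derivation:
Op 1: conn=46 S1=36 S2=36 S3=36 S4=36 blocked=[]
Op 2: conn=75 S1=36 S2=36 S3=36 S4=36 blocked=[]
Op 3: conn=60 S1=36 S2=21 S3=36 S4=36 blocked=[]
Op 4: conn=44 S1=36 S2=5 S3=36 S4=36 blocked=[]
Op 5: conn=44 S1=56 S2=5 S3=36 S4=36 blocked=[]
Op 6: conn=55 S1=56 S2=5 S3=36 S4=36 blocked=[]
Op 7: conn=55 S1=56 S2=16 S3=36 S4=36 blocked=[]
Op 8: conn=70 S1=56 S2=16 S3=36 S4=36 blocked=[]
Op 9: conn=70 S1=56 S2=16 S3=36 S4=52 blocked=[]
Op 10: conn=70 S1=56 S2=37 S3=36 S4=52 blocked=[]
Op 11: conn=65 S1=56 S2=37 S3=31 S4=52 blocked=[]
Op 12: conn=59 S1=56 S2=37 S3=25 S4=52 blocked=[]
Op 13: conn=59 S1=56 S2=37 S3=30 S4=52 blocked=[]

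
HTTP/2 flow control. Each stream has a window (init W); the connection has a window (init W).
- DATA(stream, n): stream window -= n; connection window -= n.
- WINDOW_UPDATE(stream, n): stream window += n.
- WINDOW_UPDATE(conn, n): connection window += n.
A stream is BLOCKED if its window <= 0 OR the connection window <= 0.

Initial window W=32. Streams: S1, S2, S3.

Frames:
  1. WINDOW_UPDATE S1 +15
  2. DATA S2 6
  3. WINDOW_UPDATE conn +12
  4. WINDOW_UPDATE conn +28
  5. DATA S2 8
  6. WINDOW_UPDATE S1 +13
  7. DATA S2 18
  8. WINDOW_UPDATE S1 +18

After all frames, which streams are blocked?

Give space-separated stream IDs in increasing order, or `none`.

Op 1: conn=32 S1=47 S2=32 S3=32 blocked=[]
Op 2: conn=26 S1=47 S2=26 S3=32 blocked=[]
Op 3: conn=38 S1=47 S2=26 S3=32 blocked=[]
Op 4: conn=66 S1=47 S2=26 S3=32 blocked=[]
Op 5: conn=58 S1=47 S2=18 S3=32 blocked=[]
Op 6: conn=58 S1=60 S2=18 S3=32 blocked=[]
Op 7: conn=40 S1=60 S2=0 S3=32 blocked=[2]
Op 8: conn=40 S1=78 S2=0 S3=32 blocked=[2]

Answer: S2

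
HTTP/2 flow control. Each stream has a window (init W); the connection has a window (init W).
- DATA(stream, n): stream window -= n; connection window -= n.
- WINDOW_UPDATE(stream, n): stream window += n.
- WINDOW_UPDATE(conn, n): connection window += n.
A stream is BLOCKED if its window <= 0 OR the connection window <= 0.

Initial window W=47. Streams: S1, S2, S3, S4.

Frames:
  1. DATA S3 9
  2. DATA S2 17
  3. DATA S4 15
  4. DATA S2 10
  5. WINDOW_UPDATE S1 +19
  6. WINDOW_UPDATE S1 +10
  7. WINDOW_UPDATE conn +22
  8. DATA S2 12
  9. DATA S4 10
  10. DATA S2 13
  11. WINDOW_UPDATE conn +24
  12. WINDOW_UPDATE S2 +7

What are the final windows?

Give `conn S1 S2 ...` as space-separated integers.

Answer: 7 76 2 38 22

Derivation:
Op 1: conn=38 S1=47 S2=47 S3=38 S4=47 blocked=[]
Op 2: conn=21 S1=47 S2=30 S3=38 S4=47 blocked=[]
Op 3: conn=6 S1=47 S2=30 S3=38 S4=32 blocked=[]
Op 4: conn=-4 S1=47 S2=20 S3=38 S4=32 blocked=[1, 2, 3, 4]
Op 5: conn=-4 S1=66 S2=20 S3=38 S4=32 blocked=[1, 2, 3, 4]
Op 6: conn=-4 S1=76 S2=20 S3=38 S4=32 blocked=[1, 2, 3, 4]
Op 7: conn=18 S1=76 S2=20 S3=38 S4=32 blocked=[]
Op 8: conn=6 S1=76 S2=8 S3=38 S4=32 blocked=[]
Op 9: conn=-4 S1=76 S2=8 S3=38 S4=22 blocked=[1, 2, 3, 4]
Op 10: conn=-17 S1=76 S2=-5 S3=38 S4=22 blocked=[1, 2, 3, 4]
Op 11: conn=7 S1=76 S2=-5 S3=38 S4=22 blocked=[2]
Op 12: conn=7 S1=76 S2=2 S3=38 S4=22 blocked=[]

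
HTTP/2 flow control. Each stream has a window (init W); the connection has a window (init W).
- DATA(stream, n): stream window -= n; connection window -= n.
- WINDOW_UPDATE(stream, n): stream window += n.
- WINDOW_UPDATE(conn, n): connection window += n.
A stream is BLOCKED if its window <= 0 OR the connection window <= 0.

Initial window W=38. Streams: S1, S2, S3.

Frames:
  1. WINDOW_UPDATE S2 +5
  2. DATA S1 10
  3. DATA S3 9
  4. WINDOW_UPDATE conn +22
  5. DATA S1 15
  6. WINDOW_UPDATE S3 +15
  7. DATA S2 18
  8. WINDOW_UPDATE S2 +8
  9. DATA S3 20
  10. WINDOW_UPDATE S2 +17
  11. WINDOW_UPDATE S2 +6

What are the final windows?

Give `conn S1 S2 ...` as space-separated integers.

Answer: -12 13 56 24

Derivation:
Op 1: conn=38 S1=38 S2=43 S3=38 blocked=[]
Op 2: conn=28 S1=28 S2=43 S3=38 blocked=[]
Op 3: conn=19 S1=28 S2=43 S3=29 blocked=[]
Op 4: conn=41 S1=28 S2=43 S3=29 blocked=[]
Op 5: conn=26 S1=13 S2=43 S3=29 blocked=[]
Op 6: conn=26 S1=13 S2=43 S3=44 blocked=[]
Op 7: conn=8 S1=13 S2=25 S3=44 blocked=[]
Op 8: conn=8 S1=13 S2=33 S3=44 blocked=[]
Op 9: conn=-12 S1=13 S2=33 S3=24 blocked=[1, 2, 3]
Op 10: conn=-12 S1=13 S2=50 S3=24 blocked=[1, 2, 3]
Op 11: conn=-12 S1=13 S2=56 S3=24 blocked=[1, 2, 3]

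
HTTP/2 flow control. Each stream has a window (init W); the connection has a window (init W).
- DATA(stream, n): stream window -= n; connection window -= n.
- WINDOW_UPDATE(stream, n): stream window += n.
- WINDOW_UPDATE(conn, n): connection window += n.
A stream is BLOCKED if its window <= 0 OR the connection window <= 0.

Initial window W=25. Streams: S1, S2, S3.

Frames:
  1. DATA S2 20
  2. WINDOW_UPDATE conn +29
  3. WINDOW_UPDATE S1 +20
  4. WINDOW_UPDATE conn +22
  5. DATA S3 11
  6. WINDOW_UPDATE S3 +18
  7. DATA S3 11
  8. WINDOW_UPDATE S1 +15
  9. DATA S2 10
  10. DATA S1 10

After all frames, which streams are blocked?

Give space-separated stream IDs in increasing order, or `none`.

Answer: S2

Derivation:
Op 1: conn=5 S1=25 S2=5 S3=25 blocked=[]
Op 2: conn=34 S1=25 S2=5 S3=25 blocked=[]
Op 3: conn=34 S1=45 S2=5 S3=25 blocked=[]
Op 4: conn=56 S1=45 S2=5 S3=25 blocked=[]
Op 5: conn=45 S1=45 S2=5 S3=14 blocked=[]
Op 6: conn=45 S1=45 S2=5 S3=32 blocked=[]
Op 7: conn=34 S1=45 S2=5 S3=21 blocked=[]
Op 8: conn=34 S1=60 S2=5 S3=21 blocked=[]
Op 9: conn=24 S1=60 S2=-5 S3=21 blocked=[2]
Op 10: conn=14 S1=50 S2=-5 S3=21 blocked=[2]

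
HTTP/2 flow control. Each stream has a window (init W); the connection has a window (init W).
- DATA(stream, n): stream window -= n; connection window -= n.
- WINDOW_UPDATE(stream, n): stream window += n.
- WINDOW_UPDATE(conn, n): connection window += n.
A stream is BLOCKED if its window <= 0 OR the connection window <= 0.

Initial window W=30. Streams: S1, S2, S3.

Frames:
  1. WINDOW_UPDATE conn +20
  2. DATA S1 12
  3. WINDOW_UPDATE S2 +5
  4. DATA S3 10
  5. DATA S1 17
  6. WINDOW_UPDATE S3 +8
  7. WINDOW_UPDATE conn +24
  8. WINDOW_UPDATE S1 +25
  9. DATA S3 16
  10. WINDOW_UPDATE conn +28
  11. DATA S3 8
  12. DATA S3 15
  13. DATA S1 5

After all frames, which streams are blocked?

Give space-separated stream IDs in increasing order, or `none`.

Answer: S3

Derivation:
Op 1: conn=50 S1=30 S2=30 S3=30 blocked=[]
Op 2: conn=38 S1=18 S2=30 S3=30 blocked=[]
Op 3: conn=38 S1=18 S2=35 S3=30 blocked=[]
Op 4: conn=28 S1=18 S2=35 S3=20 blocked=[]
Op 5: conn=11 S1=1 S2=35 S3=20 blocked=[]
Op 6: conn=11 S1=1 S2=35 S3=28 blocked=[]
Op 7: conn=35 S1=1 S2=35 S3=28 blocked=[]
Op 8: conn=35 S1=26 S2=35 S3=28 blocked=[]
Op 9: conn=19 S1=26 S2=35 S3=12 blocked=[]
Op 10: conn=47 S1=26 S2=35 S3=12 blocked=[]
Op 11: conn=39 S1=26 S2=35 S3=4 blocked=[]
Op 12: conn=24 S1=26 S2=35 S3=-11 blocked=[3]
Op 13: conn=19 S1=21 S2=35 S3=-11 blocked=[3]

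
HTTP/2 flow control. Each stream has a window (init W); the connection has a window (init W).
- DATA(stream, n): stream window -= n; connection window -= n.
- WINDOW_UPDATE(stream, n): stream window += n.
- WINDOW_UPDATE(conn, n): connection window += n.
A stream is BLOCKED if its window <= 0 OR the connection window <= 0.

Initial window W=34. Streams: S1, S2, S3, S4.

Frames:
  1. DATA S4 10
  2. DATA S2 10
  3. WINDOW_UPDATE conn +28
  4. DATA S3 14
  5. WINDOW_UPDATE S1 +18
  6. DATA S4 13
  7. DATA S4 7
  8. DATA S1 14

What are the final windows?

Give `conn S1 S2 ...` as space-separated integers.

Answer: -6 38 24 20 4

Derivation:
Op 1: conn=24 S1=34 S2=34 S3=34 S4=24 blocked=[]
Op 2: conn=14 S1=34 S2=24 S3=34 S4=24 blocked=[]
Op 3: conn=42 S1=34 S2=24 S3=34 S4=24 blocked=[]
Op 4: conn=28 S1=34 S2=24 S3=20 S4=24 blocked=[]
Op 5: conn=28 S1=52 S2=24 S3=20 S4=24 blocked=[]
Op 6: conn=15 S1=52 S2=24 S3=20 S4=11 blocked=[]
Op 7: conn=8 S1=52 S2=24 S3=20 S4=4 blocked=[]
Op 8: conn=-6 S1=38 S2=24 S3=20 S4=4 blocked=[1, 2, 3, 4]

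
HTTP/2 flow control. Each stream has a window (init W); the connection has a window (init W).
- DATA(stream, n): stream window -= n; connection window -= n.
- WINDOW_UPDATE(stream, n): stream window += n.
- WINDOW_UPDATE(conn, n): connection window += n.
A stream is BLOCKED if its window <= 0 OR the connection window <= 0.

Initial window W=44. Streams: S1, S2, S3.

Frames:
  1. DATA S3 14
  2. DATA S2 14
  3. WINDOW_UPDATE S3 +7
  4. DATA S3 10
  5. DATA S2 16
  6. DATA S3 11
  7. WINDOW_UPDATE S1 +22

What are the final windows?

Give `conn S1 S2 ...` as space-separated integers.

Answer: -21 66 14 16

Derivation:
Op 1: conn=30 S1=44 S2=44 S3=30 blocked=[]
Op 2: conn=16 S1=44 S2=30 S3=30 blocked=[]
Op 3: conn=16 S1=44 S2=30 S3=37 blocked=[]
Op 4: conn=6 S1=44 S2=30 S3=27 blocked=[]
Op 5: conn=-10 S1=44 S2=14 S3=27 blocked=[1, 2, 3]
Op 6: conn=-21 S1=44 S2=14 S3=16 blocked=[1, 2, 3]
Op 7: conn=-21 S1=66 S2=14 S3=16 blocked=[1, 2, 3]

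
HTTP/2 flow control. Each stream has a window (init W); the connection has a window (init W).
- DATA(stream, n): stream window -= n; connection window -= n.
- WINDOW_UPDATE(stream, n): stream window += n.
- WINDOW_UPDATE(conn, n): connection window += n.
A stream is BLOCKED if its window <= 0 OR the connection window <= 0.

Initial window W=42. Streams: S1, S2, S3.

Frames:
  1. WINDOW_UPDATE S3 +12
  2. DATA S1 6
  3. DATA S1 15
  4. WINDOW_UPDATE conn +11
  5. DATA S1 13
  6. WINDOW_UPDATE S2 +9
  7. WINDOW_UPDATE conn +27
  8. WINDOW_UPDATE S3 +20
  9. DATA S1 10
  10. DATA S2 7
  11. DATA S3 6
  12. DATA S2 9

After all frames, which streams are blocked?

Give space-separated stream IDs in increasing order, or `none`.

Op 1: conn=42 S1=42 S2=42 S3=54 blocked=[]
Op 2: conn=36 S1=36 S2=42 S3=54 blocked=[]
Op 3: conn=21 S1=21 S2=42 S3=54 blocked=[]
Op 4: conn=32 S1=21 S2=42 S3=54 blocked=[]
Op 5: conn=19 S1=8 S2=42 S3=54 blocked=[]
Op 6: conn=19 S1=8 S2=51 S3=54 blocked=[]
Op 7: conn=46 S1=8 S2=51 S3=54 blocked=[]
Op 8: conn=46 S1=8 S2=51 S3=74 blocked=[]
Op 9: conn=36 S1=-2 S2=51 S3=74 blocked=[1]
Op 10: conn=29 S1=-2 S2=44 S3=74 blocked=[1]
Op 11: conn=23 S1=-2 S2=44 S3=68 blocked=[1]
Op 12: conn=14 S1=-2 S2=35 S3=68 blocked=[1]

Answer: S1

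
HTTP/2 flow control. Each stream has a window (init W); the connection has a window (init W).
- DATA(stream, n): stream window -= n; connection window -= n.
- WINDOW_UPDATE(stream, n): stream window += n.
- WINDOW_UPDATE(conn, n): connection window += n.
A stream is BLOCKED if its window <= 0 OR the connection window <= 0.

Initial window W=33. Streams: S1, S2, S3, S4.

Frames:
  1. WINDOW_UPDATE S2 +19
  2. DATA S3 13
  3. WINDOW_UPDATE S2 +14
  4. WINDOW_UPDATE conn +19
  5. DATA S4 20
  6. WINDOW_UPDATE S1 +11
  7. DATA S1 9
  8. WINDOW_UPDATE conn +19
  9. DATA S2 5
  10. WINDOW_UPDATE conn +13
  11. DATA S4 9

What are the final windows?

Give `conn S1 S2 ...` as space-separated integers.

Op 1: conn=33 S1=33 S2=52 S3=33 S4=33 blocked=[]
Op 2: conn=20 S1=33 S2=52 S3=20 S4=33 blocked=[]
Op 3: conn=20 S1=33 S2=66 S3=20 S4=33 blocked=[]
Op 4: conn=39 S1=33 S2=66 S3=20 S4=33 blocked=[]
Op 5: conn=19 S1=33 S2=66 S3=20 S4=13 blocked=[]
Op 6: conn=19 S1=44 S2=66 S3=20 S4=13 blocked=[]
Op 7: conn=10 S1=35 S2=66 S3=20 S4=13 blocked=[]
Op 8: conn=29 S1=35 S2=66 S3=20 S4=13 blocked=[]
Op 9: conn=24 S1=35 S2=61 S3=20 S4=13 blocked=[]
Op 10: conn=37 S1=35 S2=61 S3=20 S4=13 blocked=[]
Op 11: conn=28 S1=35 S2=61 S3=20 S4=4 blocked=[]

Answer: 28 35 61 20 4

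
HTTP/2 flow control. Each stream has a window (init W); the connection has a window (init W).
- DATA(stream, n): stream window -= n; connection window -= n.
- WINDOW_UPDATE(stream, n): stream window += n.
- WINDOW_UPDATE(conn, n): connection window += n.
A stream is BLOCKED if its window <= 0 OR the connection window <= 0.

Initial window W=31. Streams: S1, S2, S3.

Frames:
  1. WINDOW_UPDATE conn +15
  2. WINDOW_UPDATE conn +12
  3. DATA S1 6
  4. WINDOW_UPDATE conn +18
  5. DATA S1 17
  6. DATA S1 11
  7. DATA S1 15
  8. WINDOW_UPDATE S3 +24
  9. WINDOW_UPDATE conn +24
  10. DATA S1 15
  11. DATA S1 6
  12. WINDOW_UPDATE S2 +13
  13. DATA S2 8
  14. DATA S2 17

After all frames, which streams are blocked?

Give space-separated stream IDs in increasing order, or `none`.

Answer: S1

Derivation:
Op 1: conn=46 S1=31 S2=31 S3=31 blocked=[]
Op 2: conn=58 S1=31 S2=31 S3=31 blocked=[]
Op 3: conn=52 S1=25 S2=31 S3=31 blocked=[]
Op 4: conn=70 S1=25 S2=31 S3=31 blocked=[]
Op 5: conn=53 S1=8 S2=31 S3=31 blocked=[]
Op 6: conn=42 S1=-3 S2=31 S3=31 blocked=[1]
Op 7: conn=27 S1=-18 S2=31 S3=31 blocked=[1]
Op 8: conn=27 S1=-18 S2=31 S3=55 blocked=[1]
Op 9: conn=51 S1=-18 S2=31 S3=55 blocked=[1]
Op 10: conn=36 S1=-33 S2=31 S3=55 blocked=[1]
Op 11: conn=30 S1=-39 S2=31 S3=55 blocked=[1]
Op 12: conn=30 S1=-39 S2=44 S3=55 blocked=[1]
Op 13: conn=22 S1=-39 S2=36 S3=55 blocked=[1]
Op 14: conn=5 S1=-39 S2=19 S3=55 blocked=[1]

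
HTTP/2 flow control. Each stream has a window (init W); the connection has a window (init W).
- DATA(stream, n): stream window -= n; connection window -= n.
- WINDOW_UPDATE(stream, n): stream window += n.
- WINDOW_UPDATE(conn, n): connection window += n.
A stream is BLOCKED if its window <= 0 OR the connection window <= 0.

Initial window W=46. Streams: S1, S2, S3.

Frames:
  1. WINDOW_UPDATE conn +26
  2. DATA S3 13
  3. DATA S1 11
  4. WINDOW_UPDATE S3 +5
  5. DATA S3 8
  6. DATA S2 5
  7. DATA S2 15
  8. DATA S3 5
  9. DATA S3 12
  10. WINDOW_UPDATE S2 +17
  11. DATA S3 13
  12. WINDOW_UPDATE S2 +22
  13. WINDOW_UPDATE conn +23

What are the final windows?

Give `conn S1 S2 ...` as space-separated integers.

Answer: 13 35 65 0

Derivation:
Op 1: conn=72 S1=46 S2=46 S3=46 blocked=[]
Op 2: conn=59 S1=46 S2=46 S3=33 blocked=[]
Op 3: conn=48 S1=35 S2=46 S3=33 blocked=[]
Op 4: conn=48 S1=35 S2=46 S3=38 blocked=[]
Op 5: conn=40 S1=35 S2=46 S3=30 blocked=[]
Op 6: conn=35 S1=35 S2=41 S3=30 blocked=[]
Op 7: conn=20 S1=35 S2=26 S3=30 blocked=[]
Op 8: conn=15 S1=35 S2=26 S3=25 blocked=[]
Op 9: conn=3 S1=35 S2=26 S3=13 blocked=[]
Op 10: conn=3 S1=35 S2=43 S3=13 blocked=[]
Op 11: conn=-10 S1=35 S2=43 S3=0 blocked=[1, 2, 3]
Op 12: conn=-10 S1=35 S2=65 S3=0 blocked=[1, 2, 3]
Op 13: conn=13 S1=35 S2=65 S3=0 blocked=[3]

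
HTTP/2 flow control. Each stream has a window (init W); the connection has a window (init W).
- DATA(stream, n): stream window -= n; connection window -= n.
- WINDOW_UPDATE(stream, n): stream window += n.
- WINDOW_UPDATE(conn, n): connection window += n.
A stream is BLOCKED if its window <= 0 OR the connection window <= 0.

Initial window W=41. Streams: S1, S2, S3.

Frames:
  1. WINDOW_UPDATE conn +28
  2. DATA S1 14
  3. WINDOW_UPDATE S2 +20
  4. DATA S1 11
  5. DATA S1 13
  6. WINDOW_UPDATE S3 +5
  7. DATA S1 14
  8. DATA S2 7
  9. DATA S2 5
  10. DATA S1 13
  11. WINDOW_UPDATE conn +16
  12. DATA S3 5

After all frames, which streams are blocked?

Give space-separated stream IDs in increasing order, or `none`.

Op 1: conn=69 S1=41 S2=41 S3=41 blocked=[]
Op 2: conn=55 S1=27 S2=41 S3=41 blocked=[]
Op 3: conn=55 S1=27 S2=61 S3=41 blocked=[]
Op 4: conn=44 S1=16 S2=61 S3=41 blocked=[]
Op 5: conn=31 S1=3 S2=61 S3=41 blocked=[]
Op 6: conn=31 S1=3 S2=61 S3=46 blocked=[]
Op 7: conn=17 S1=-11 S2=61 S3=46 blocked=[1]
Op 8: conn=10 S1=-11 S2=54 S3=46 blocked=[1]
Op 9: conn=5 S1=-11 S2=49 S3=46 blocked=[1]
Op 10: conn=-8 S1=-24 S2=49 S3=46 blocked=[1, 2, 3]
Op 11: conn=8 S1=-24 S2=49 S3=46 blocked=[1]
Op 12: conn=3 S1=-24 S2=49 S3=41 blocked=[1]

Answer: S1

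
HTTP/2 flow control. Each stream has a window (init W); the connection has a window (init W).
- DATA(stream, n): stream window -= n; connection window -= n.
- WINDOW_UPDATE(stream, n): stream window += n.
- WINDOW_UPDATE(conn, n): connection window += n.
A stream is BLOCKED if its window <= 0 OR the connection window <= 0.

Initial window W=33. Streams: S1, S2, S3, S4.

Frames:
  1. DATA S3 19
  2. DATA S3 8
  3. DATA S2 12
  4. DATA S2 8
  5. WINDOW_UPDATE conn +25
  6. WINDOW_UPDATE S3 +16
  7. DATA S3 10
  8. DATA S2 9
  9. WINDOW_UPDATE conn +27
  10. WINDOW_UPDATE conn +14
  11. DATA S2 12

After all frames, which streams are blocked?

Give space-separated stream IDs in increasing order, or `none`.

Op 1: conn=14 S1=33 S2=33 S3=14 S4=33 blocked=[]
Op 2: conn=6 S1=33 S2=33 S3=6 S4=33 blocked=[]
Op 3: conn=-6 S1=33 S2=21 S3=6 S4=33 blocked=[1, 2, 3, 4]
Op 4: conn=-14 S1=33 S2=13 S3=6 S4=33 blocked=[1, 2, 3, 4]
Op 5: conn=11 S1=33 S2=13 S3=6 S4=33 blocked=[]
Op 6: conn=11 S1=33 S2=13 S3=22 S4=33 blocked=[]
Op 7: conn=1 S1=33 S2=13 S3=12 S4=33 blocked=[]
Op 8: conn=-8 S1=33 S2=4 S3=12 S4=33 blocked=[1, 2, 3, 4]
Op 9: conn=19 S1=33 S2=4 S3=12 S4=33 blocked=[]
Op 10: conn=33 S1=33 S2=4 S3=12 S4=33 blocked=[]
Op 11: conn=21 S1=33 S2=-8 S3=12 S4=33 blocked=[2]

Answer: S2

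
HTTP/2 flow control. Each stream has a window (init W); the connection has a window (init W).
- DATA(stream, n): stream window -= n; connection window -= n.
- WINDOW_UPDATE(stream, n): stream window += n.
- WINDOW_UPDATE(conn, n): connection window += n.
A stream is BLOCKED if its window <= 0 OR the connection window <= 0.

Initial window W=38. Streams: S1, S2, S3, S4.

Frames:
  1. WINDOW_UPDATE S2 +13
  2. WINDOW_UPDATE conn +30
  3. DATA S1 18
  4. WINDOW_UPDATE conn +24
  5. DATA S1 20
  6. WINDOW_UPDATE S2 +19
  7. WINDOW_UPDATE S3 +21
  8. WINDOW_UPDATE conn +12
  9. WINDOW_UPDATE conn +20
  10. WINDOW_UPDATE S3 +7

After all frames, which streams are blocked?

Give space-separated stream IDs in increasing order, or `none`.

Answer: S1

Derivation:
Op 1: conn=38 S1=38 S2=51 S3=38 S4=38 blocked=[]
Op 2: conn=68 S1=38 S2=51 S3=38 S4=38 blocked=[]
Op 3: conn=50 S1=20 S2=51 S3=38 S4=38 blocked=[]
Op 4: conn=74 S1=20 S2=51 S3=38 S4=38 blocked=[]
Op 5: conn=54 S1=0 S2=51 S3=38 S4=38 blocked=[1]
Op 6: conn=54 S1=0 S2=70 S3=38 S4=38 blocked=[1]
Op 7: conn=54 S1=0 S2=70 S3=59 S4=38 blocked=[1]
Op 8: conn=66 S1=0 S2=70 S3=59 S4=38 blocked=[1]
Op 9: conn=86 S1=0 S2=70 S3=59 S4=38 blocked=[1]
Op 10: conn=86 S1=0 S2=70 S3=66 S4=38 blocked=[1]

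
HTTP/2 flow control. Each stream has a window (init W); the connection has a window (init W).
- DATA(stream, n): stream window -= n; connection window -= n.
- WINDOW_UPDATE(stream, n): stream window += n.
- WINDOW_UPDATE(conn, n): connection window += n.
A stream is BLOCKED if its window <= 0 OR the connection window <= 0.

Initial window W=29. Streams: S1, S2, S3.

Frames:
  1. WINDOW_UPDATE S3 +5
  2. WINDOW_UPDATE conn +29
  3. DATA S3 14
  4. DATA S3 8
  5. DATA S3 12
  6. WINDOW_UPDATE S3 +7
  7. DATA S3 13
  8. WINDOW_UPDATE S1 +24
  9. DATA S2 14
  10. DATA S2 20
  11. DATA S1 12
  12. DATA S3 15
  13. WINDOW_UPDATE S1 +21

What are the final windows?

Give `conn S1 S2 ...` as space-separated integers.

Answer: -50 62 -5 -21

Derivation:
Op 1: conn=29 S1=29 S2=29 S3=34 blocked=[]
Op 2: conn=58 S1=29 S2=29 S3=34 blocked=[]
Op 3: conn=44 S1=29 S2=29 S3=20 blocked=[]
Op 4: conn=36 S1=29 S2=29 S3=12 blocked=[]
Op 5: conn=24 S1=29 S2=29 S3=0 blocked=[3]
Op 6: conn=24 S1=29 S2=29 S3=7 blocked=[]
Op 7: conn=11 S1=29 S2=29 S3=-6 blocked=[3]
Op 8: conn=11 S1=53 S2=29 S3=-6 blocked=[3]
Op 9: conn=-3 S1=53 S2=15 S3=-6 blocked=[1, 2, 3]
Op 10: conn=-23 S1=53 S2=-5 S3=-6 blocked=[1, 2, 3]
Op 11: conn=-35 S1=41 S2=-5 S3=-6 blocked=[1, 2, 3]
Op 12: conn=-50 S1=41 S2=-5 S3=-21 blocked=[1, 2, 3]
Op 13: conn=-50 S1=62 S2=-5 S3=-21 blocked=[1, 2, 3]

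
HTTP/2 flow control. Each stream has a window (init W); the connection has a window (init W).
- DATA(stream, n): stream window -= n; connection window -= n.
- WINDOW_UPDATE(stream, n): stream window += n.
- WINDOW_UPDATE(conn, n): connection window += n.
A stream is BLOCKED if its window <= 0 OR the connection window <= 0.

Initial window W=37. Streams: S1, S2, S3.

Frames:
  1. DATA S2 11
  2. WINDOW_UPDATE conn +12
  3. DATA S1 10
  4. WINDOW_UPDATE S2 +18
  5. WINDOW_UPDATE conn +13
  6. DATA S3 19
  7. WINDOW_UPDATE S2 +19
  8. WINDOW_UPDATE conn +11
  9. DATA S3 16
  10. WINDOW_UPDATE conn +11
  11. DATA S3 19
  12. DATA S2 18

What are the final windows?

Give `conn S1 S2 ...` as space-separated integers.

Op 1: conn=26 S1=37 S2=26 S3=37 blocked=[]
Op 2: conn=38 S1=37 S2=26 S3=37 blocked=[]
Op 3: conn=28 S1=27 S2=26 S3=37 blocked=[]
Op 4: conn=28 S1=27 S2=44 S3=37 blocked=[]
Op 5: conn=41 S1=27 S2=44 S3=37 blocked=[]
Op 6: conn=22 S1=27 S2=44 S3=18 blocked=[]
Op 7: conn=22 S1=27 S2=63 S3=18 blocked=[]
Op 8: conn=33 S1=27 S2=63 S3=18 blocked=[]
Op 9: conn=17 S1=27 S2=63 S3=2 blocked=[]
Op 10: conn=28 S1=27 S2=63 S3=2 blocked=[]
Op 11: conn=9 S1=27 S2=63 S3=-17 blocked=[3]
Op 12: conn=-9 S1=27 S2=45 S3=-17 blocked=[1, 2, 3]

Answer: -9 27 45 -17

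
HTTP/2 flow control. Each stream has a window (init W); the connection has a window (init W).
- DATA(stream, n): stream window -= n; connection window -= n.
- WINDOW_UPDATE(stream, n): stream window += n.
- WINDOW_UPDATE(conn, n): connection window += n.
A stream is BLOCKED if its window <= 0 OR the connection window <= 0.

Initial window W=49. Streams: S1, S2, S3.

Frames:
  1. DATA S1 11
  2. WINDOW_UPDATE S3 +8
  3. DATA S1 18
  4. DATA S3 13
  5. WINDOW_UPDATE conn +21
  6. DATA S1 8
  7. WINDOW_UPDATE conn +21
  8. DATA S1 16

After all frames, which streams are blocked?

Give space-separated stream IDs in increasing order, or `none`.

Op 1: conn=38 S1=38 S2=49 S3=49 blocked=[]
Op 2: conn=38 S1=38 S2=49 S3=57 blocked=[]
Op 3: conn=20 S1=20 S2=49 S3=57 blocked=[]
Op 4: conn=7 S1=20 S2=49 S3=44 blocked=[]
Op 5: conn=28 S1=20 S2=49 S3=44 blocked=[]
Op 6: conn=20 S1=12 S2=49 S3=44 blocked=[]
Op 7: conn=41 S1=12 S2=49 S3=44 blocked=[]
Op 8: conn=25 S1=-4 S2=49 S3=44 blocked=[1]

Answer: S1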